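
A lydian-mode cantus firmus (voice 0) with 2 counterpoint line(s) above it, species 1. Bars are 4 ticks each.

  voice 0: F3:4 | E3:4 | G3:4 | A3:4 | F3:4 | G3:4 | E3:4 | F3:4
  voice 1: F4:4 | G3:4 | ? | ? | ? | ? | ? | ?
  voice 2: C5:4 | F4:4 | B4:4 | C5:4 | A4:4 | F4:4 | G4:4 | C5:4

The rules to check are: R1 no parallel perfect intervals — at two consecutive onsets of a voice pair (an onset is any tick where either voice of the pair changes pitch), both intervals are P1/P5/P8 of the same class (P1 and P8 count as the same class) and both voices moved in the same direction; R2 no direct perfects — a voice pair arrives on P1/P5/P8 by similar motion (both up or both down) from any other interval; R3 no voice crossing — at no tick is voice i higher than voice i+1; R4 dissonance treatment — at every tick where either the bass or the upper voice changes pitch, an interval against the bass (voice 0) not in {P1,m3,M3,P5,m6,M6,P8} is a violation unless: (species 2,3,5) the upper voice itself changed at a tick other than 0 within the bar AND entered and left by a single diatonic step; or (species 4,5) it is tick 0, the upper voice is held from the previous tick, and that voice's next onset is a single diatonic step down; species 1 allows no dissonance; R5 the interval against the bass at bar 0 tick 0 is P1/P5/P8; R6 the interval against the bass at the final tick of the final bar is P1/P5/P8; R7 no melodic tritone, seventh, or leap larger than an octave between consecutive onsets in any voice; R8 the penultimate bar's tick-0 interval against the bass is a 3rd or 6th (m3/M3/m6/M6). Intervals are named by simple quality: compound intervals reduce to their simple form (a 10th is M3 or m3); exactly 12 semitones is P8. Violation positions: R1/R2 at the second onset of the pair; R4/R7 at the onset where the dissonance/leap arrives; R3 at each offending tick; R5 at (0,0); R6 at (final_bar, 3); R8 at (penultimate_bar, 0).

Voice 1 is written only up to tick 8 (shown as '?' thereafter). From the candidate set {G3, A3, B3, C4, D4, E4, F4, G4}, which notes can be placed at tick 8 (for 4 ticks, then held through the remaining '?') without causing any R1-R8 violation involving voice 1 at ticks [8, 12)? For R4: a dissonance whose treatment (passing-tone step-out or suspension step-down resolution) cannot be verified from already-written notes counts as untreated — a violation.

{G3}

G3: legal
A3: violates R4
B3: violates R2
C4: violates R4
D4: violates R2
E4: violates R2
F4: violates R4,R7
G4: violates R2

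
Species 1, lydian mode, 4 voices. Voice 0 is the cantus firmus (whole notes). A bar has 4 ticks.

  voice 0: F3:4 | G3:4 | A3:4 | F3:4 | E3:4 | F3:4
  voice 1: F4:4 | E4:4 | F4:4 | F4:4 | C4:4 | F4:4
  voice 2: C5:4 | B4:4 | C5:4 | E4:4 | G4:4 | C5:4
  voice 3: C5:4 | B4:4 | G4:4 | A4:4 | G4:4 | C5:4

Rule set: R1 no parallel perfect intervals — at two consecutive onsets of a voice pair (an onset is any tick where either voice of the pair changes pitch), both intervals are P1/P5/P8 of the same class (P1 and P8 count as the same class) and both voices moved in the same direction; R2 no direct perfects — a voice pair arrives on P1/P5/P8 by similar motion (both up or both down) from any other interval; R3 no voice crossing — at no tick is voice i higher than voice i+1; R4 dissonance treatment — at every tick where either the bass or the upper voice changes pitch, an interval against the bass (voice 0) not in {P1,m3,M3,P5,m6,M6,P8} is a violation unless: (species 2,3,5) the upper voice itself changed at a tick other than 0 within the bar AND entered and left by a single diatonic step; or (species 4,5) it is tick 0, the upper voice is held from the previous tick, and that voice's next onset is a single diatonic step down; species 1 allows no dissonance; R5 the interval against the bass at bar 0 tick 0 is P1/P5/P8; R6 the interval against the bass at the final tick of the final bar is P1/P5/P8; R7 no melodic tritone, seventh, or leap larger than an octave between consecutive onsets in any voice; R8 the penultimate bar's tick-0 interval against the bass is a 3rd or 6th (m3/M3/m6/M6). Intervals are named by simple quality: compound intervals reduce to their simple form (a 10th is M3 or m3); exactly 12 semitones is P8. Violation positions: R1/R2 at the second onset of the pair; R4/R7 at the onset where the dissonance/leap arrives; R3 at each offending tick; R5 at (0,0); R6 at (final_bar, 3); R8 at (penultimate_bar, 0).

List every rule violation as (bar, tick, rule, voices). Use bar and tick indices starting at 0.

(1, 0, R1, (1, 2))
(1, 0, R1, (1, 3))
(1, 0, R1, (2, 3))
(2, 0, R1, (1, 2))
(2, 0, R3, (2, 3))
(2, 0, R4, (0, 3))
(2, 1, R3, (2, 3))
(2, 2, R3, (2, 3))
(2, 3, R3, (2, 3))
(3, 0, R3, (1, 2))
(3, 0, R4, (0, 2))
(3, 1, R3, (1, 2))
(3, 2, R3, (1, 2))
(3, 3, R3, (1, 2))
(4, 0, R2, (1, 3))
(5, 0, R1, (1, 2))
(5, 0, R1, (1, 3))
(5, 0, R1, (2, 3))
(5, 0, R2, (0, 1))
(5, 0, R2, (0, 2))
(5, 0, R2, (0, 3))

bar 0: v0=F3 v1=F4 v2=C5 v3=C5 downbeat P5
bar 1: v0=G3 v1=E4 v2=B4 v3=B4 downbeat M3
bar 2: v0=A3 v1=F4 v2=C5 v3=G4 downbeat m7
bar 3: v0=F3 v1=F4 v2=E4 v3=A4 downbeat M3
bar 4: v0=E3 v1=C4 v2=G4 v3=G4 downbeat m3
bar 5: v0=F3 v1=F4 v2=C5 v3=C5 downbeat P5
  -> R1 @ bar 1 tick 0 v(1, 2): F4/C5 P5 -> E4/B4 P5 similar
  -> R1 @ bar 1 tick 0 v(1, 3): F4/C5 P5 -> E4/B4 P5 similar
  -> R1 @ bar 1 tick 0 v(2, 3): C5/C5 P1 -> B4/B4 P1 similar
  -> R1 @ bar 2 tick 0 v(1, 2): E4/B4 P5 -> F4/C5 P5 similar
  -> R3 @ bar 2 tick 0 v(2, 3): C5 above G4
  -> R4 @ bar 2 tick 0 v(0, 3): A3/G4 m7 untreated
  -> R3 @ bar 2 tick 1 v(2, 3): C5 above G4
  -> R3 @ bar 2 tick 2 v(2, 3): C5 above G4
  -> R3 @ bar 2 tick 3 v(2, 3): C5 above G4
  -> R3 @ bar 3 tick 0 v(1, 2): F4 above E4
  -> R4 @ bar 3 tick 0 v(0, 2): F3/E4 M7 untreated
  -> R3 @ bar 3 tick 1 v(1, 2): F4 above E4
  -> R3 @ bar 3 tick 2 v(1, 2): F4 above E4
  -> R3 @ bar 3 tick 3 v(1, 2): F4 above E4
  -> R2 @ bar 4 tick 0 v(1, 3): F4/A4 M3 -> C4/G4 P5 similar
  -> R1 @ bar 5 tick 0 v(1, 2): C4/G4 P5 -> F4/C5 P5 similar
  -> R1 @ bar 5 tick 0 v(1, 3): C4/G4 P5 -> F4/C5 P5 similar
  -> R1 @ bar 5 tick 0 v(2, 3): G4/G4 P1 -> C5/C5 P1 similar
  -> R2 @ bar 5 tick 0 v(0, 1): E3/C4 m6 -> F3/F4 P8 similar
  -> R2 @ bar 5 tick 0 v(0, 2): E3/G4 m3 -> F3/C5 P5 similar
  -> R2 @ bar 5 tick 0 v(0, 3): E3/G4 m3 -> F3/C5 P5 similar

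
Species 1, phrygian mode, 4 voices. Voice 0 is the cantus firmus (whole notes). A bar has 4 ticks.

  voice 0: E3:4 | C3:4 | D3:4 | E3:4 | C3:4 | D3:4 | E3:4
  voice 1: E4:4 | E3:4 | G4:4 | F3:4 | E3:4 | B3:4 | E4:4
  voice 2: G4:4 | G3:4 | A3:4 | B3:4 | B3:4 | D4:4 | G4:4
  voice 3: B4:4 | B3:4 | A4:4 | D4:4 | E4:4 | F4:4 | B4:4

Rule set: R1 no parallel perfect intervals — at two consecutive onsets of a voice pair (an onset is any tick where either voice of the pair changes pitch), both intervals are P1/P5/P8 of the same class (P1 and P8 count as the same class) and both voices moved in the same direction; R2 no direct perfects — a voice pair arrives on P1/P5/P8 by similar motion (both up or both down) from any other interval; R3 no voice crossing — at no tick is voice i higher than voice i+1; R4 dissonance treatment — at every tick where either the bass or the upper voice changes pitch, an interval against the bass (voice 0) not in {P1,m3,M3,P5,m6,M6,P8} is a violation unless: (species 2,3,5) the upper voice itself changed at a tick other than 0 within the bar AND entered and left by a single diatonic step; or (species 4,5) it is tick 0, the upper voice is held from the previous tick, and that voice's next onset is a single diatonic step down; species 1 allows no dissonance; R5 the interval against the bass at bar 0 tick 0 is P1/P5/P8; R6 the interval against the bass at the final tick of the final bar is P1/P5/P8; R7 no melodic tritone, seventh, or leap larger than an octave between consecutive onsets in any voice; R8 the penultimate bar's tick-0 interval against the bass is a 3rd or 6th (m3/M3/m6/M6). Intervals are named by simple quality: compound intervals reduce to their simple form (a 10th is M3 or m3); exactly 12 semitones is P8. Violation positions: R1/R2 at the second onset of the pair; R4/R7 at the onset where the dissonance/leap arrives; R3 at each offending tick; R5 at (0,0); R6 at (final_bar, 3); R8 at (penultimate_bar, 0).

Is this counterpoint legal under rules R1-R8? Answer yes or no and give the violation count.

No (26 violations)

bar 0: v0=E3 v1=E4 v2=G4 v3=B4 (P5)
bar 1: v0=C3 v1=E3 v2=G3 v3=B3 (M7)
bar 2: v0=D3 v1=G4 v2=A3 v3=A4 (P5)
bar 3: v0=E3 v1=F3 v2=B3 v3=D4 (m7)
bar 4: v0=C3 v1=E3 v2=B3 v3=E4 (M3)
bar 5: v0=D3 v1=B3 v2=D4 v3=F4 (m3)
bar 6: v0=E3 v1=E4 v2=G4 v3=B4 (P5)
  R5 @ bar0.0: opens on m3
  R1 @ bar1.0: E4/B4 P5 -> E3/B3 P5 similar
  R2 @ bar1.0: E3/G4 m3 -> C3/G3 P5 similar
  R4 @ bar1.0: C3/B3 M7 untreated
  R1 @ bar2.0: C3/G3 P5 -> D3/A3 P5 similar
  R2 @ bar2.0: C3/B3 M7 -> D3/A4 P5 similar
  R2 @ bar2.0: G3/B3 M3 -> A3/A4 P8 similar
  R3 @ bar2.0: G4 above A3
  R4 @ bar2.0: D3/G4 P4 untreated
  R7 @ bar2.0: E3->G4 leap 15st
  R7 @ bar2.0: B3->A4 leap 10st
  R3 @ bar2.1: G4 above A3
  R3 @ bar2.2: G4 above A3
  R3 @ bar2.3: G4 above A3
  R1 @ bar3.0: D3/A3 P5 -> E3/B3 P5 similar
  R4 @ bar3.0: E3/F3 m2 untreated
  R4 @ bar3.0: E3/D4 m7 untreated
  R7 @ bar3.0: G4->F3 leap 14st
  R4 @ bar4.0: C3/B3 M7 untreated
  R2 @ bar5.0: C3/B3 M7 -> D3/D4 P8 similar
  R8 @ bar5.0: penult P8 not 3rd/6th
  R2 @ bar6.0: D3/B3 M6 -> E3/E4 P8 similar
  R2 @ bar6.0: D3/F4 m3 -> E3/B4 P5 similar
  R2 @ bar6.0: B3/F4 TT -> E4/B4 P5 similar
  R7 @ bar6.0: F4->B4 leap 6st
  R6 @ bar6.3: closes on m3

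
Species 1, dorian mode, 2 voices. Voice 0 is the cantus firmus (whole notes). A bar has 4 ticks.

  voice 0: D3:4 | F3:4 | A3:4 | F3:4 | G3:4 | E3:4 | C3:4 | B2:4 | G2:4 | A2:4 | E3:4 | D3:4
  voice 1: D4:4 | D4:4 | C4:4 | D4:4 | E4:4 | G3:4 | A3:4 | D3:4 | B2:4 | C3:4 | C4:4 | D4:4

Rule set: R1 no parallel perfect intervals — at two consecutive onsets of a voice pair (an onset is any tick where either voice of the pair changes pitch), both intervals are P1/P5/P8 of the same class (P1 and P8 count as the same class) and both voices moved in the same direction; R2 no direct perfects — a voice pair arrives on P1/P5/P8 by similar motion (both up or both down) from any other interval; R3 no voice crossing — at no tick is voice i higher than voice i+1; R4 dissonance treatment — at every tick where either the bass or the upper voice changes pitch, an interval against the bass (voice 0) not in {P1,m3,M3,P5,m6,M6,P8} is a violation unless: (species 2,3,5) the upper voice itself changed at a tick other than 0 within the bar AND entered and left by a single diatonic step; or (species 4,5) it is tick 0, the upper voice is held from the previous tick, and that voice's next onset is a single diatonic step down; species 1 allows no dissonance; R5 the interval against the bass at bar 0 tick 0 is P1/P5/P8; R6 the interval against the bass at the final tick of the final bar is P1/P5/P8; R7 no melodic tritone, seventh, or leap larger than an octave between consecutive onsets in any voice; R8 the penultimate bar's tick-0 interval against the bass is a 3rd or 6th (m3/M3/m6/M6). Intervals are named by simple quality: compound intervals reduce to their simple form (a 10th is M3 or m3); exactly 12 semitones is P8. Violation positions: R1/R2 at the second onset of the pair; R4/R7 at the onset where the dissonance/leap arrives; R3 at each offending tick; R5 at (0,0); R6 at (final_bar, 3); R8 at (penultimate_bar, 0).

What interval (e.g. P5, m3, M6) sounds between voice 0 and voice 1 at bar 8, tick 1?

M3

voice 0=G2 voice 1=B2 -> M3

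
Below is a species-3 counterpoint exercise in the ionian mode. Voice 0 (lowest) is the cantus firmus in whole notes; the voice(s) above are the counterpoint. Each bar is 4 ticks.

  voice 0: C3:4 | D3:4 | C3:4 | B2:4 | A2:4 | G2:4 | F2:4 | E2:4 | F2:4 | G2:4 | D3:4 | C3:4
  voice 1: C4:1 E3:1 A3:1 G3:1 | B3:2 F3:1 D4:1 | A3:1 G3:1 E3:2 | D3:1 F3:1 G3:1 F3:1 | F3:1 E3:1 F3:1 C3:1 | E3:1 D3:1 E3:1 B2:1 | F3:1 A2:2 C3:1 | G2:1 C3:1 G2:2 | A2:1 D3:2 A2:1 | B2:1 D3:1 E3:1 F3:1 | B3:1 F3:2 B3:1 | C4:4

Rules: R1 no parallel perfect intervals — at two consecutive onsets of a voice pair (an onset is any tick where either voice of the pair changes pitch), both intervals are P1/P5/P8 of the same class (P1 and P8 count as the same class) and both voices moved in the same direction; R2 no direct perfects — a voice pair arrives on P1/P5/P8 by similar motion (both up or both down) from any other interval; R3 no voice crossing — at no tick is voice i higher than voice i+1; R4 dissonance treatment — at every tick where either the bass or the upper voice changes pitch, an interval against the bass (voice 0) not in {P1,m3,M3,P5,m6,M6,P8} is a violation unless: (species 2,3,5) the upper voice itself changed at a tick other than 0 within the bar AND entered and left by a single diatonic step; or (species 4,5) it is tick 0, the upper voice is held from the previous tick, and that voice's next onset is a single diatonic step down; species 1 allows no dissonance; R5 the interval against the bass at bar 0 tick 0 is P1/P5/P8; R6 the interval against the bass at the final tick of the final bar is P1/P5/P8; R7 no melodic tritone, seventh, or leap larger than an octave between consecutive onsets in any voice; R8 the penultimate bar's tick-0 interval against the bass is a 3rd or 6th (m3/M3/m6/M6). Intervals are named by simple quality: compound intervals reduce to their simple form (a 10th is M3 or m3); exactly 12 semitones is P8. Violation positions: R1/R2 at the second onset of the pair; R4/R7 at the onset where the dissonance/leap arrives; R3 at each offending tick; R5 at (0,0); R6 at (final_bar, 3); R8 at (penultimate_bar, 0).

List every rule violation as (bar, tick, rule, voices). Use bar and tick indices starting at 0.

(1, 2, R7, (1,))
(3, 1, R4, (0, 1))
(6, 0, R7, (1,))
(9, 3, R4, (0, 1))
(10, 0, R7, (1,))
(10, 1, R7, (1,))
(10, 3, R7, (1,))

bar 0: v0=C3 v1=C4 downbeat P8
bar 1: v0=D3 v1=B3 downbeat M6
bar 2: v0=C3 v1=A3 downbeat M6
bar 3: v0=B2 v1=D3 downbeat m3
bar 4: v0=A2 v1=F3 downbeat m6
bar 5: v0=G2 v1=E3 downbeat M6
bar 6: v0=F2 v1=F3 downbeat P8
bar 7: v0=E2 v1=G2 downbeat m3
bar 8: v0=F2 v1=A2 downbeat M3
bar 9: v0=G2 v1=B2 downbeat M3
bar 10: v0=D3 v1=B3 downbeat M6
bar 11: v0=C3 v1=C4 downbeat P8
  -> R7 @ bar 1 tick 2 v(1,): B3->F3 leap 6st
  -> R4 @ bar 3 tick 1 v(0, 1): B2/F3 TT untreated
  -> R7 @ bar 6 tick 0 v(1,): B2->F3 leap 6st
  -> R4 @ bar 9 tick 3 v(0, 1): G2/F3 m7 untreated
  -> R7 @ bar 10 tick 0 v(1,): F3->B3 leap 6st
  -> R7 @ bar 10 tick 1 v(1,): B3->F3 leap 6st
  -> R7 @ bar 10 tick 3 v(1,): F3->B3 leap 6st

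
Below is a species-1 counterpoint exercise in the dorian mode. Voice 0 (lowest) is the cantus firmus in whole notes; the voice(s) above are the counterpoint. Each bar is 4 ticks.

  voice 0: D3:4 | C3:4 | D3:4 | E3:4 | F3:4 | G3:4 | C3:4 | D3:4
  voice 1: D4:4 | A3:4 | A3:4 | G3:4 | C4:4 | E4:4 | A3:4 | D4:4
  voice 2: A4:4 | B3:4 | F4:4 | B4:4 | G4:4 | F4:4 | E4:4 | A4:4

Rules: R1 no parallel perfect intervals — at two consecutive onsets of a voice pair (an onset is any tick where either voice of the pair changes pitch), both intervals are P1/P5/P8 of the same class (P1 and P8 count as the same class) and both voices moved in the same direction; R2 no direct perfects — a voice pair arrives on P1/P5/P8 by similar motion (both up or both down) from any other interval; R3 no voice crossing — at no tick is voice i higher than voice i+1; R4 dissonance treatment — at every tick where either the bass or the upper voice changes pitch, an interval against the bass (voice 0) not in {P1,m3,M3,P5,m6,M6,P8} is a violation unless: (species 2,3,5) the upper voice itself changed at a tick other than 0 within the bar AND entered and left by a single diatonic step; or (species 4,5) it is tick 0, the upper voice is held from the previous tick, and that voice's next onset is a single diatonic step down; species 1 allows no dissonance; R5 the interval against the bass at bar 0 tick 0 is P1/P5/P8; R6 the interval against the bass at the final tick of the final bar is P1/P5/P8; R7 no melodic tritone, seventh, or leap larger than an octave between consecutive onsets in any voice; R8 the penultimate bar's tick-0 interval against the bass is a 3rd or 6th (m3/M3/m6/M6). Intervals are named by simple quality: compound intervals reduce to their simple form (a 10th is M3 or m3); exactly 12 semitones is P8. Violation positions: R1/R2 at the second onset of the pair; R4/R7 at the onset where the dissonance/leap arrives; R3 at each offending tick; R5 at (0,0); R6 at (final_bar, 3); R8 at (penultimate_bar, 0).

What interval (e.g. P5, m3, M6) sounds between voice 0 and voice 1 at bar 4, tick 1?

voice 0=F3 voice 1=C4 -> P5

P5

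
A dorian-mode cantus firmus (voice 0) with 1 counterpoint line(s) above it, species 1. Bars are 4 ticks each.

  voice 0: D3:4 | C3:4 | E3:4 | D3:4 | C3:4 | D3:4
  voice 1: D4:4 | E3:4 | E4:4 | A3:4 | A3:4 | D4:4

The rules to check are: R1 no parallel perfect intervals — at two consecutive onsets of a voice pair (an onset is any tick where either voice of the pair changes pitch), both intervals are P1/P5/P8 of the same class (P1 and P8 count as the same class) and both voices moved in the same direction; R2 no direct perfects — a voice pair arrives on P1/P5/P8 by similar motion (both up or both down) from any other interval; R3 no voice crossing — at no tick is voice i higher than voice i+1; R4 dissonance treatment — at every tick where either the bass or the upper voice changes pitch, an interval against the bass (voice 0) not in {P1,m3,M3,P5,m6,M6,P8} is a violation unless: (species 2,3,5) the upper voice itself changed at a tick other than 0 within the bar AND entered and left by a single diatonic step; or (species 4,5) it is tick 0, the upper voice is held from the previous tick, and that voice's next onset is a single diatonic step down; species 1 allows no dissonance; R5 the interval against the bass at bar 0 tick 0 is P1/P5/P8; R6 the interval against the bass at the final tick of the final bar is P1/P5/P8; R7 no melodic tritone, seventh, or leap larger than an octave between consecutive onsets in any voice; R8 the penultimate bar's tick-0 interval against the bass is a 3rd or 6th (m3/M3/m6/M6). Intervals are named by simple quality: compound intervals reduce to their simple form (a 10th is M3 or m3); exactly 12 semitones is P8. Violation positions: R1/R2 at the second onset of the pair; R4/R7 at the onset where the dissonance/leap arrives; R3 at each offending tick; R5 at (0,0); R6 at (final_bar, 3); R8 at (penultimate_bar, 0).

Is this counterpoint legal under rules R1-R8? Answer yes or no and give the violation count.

No (4 violations)

bar 0: v0=D3 v1=D4 (P8)
bar 1: v0=C3 v1=E3 (M3)
bar 2: v0=E3 v1=E4 (P8)
bar 3: v0=D3 v1=A3 (P5)
bar 4: v0=C3 v1=A3 (M6)
bar 5: v0=D3 v1=D4 (P8)
  R7 @ bar1.0: D4->E3 leap 10st
  R2 @ bar2.0: C3/E3 M3 -> E3/E4 P8 similar
  R2 @ bar3.0: E3/E4 P8 -> D3/A3 P5 similar
  R2 @ bar5.0: C3/A3 M6 -> D3/D4 P8 similar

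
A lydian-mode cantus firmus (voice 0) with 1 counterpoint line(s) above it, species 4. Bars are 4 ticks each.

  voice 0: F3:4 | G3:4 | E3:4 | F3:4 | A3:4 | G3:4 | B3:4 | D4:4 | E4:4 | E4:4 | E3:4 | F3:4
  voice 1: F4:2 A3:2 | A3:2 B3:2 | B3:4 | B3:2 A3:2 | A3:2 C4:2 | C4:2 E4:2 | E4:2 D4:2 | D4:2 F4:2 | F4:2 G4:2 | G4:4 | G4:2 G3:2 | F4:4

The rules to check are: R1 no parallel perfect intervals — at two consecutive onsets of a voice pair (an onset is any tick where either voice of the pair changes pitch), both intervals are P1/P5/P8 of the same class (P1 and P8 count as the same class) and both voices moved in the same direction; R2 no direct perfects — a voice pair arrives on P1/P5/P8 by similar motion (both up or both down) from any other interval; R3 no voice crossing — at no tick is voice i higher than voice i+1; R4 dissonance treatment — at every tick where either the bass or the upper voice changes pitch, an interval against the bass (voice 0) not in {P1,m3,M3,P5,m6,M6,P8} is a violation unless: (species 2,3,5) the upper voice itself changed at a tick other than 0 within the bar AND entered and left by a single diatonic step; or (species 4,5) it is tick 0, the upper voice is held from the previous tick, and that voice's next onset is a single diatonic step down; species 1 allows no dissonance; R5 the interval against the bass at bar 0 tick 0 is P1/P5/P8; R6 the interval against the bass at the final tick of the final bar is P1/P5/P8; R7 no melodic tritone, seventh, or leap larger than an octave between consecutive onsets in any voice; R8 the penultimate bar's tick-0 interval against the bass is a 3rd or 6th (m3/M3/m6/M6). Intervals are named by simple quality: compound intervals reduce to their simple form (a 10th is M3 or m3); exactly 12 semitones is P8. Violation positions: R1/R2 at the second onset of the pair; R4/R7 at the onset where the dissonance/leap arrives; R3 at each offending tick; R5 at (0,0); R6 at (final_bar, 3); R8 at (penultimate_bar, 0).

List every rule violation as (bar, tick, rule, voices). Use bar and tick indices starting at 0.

bar 0: v0=F3 v1=F4 downbeat P8
bar 1: v0=G3 v1=A3 downbeat M2
bar 2: v0=E3 v1=B3 downbeat P5
bar 3: v0=F3 v1=B3 downbeat TT
bar 4: v0=A3 v1=A3 downbeat P1
bar 5: v0=G3 v1=C4 downbeat P4
bar 6: v0=B3 v1=E4 downbeat P4
bar 7: v0=D4 v1=D4 downbeat P1
bar 8: v0=E4 v1=F4 downbeat m2
bar 9: v0=E4 v1=G4 downbeat m3
bar 10: v0=E3 v1=G4 downbeat m3
bar 11: v0=F3 v1=F4 downbeat P8
  -> R4 @ bar 1 tick 0 v(0, 1): G3/A3 M2 untreated
  -> R4 @ bar 5 tick 0 v(0, 1): G3/C4 P4 untreated
  -> R4 @ bar 8 tick 0 v(0, 1): E4/F4 m2 untreated
  -> R2 @ bar 11 tick 0 v(0, 1): E3/G3 m3 -> F3/F4 P8 similar
  -> R7 @ bar 11 tick 0 v(1,): G3->F4 leap 10st

(1, 0, R4, (0, 1))
(5, 0, R4, (0, 1))
(8, 0, R4, (0, 1))
(11, 0, R2, (0, 1))
(11, 0, R7, (1,))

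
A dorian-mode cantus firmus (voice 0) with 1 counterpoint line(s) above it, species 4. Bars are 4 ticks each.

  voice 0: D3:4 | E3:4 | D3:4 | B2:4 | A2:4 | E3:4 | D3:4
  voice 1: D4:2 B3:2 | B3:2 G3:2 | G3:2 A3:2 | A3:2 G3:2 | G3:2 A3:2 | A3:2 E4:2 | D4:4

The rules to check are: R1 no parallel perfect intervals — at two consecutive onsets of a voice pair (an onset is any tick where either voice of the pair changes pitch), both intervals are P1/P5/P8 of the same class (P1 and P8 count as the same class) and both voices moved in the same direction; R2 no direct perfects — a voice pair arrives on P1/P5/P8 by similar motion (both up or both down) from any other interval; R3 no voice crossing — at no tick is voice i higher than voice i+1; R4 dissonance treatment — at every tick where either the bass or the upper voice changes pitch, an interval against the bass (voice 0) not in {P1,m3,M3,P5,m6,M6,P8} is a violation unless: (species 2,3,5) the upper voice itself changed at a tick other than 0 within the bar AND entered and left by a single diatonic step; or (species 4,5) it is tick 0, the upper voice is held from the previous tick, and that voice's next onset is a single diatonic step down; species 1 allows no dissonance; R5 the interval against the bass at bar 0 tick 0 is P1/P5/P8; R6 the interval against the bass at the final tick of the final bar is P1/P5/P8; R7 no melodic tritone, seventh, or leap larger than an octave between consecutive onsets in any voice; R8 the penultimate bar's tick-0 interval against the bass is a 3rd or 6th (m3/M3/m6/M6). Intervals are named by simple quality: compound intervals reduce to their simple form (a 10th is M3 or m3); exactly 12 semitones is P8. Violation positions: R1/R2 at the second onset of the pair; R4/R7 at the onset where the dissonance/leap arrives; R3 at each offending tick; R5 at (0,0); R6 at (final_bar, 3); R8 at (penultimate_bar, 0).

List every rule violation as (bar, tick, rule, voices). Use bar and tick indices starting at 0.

(2, 0, R4, (0, 1))
(4, 0, R4, (0, 1))
(5, 0, R4, (0, 1))
(5, 0, R8, (0, 1))
(6, 0, R1, (0, 1))

bar 0: v0=D3 v1=D4 downbeat P8
bar 1: v0=E3 v1=B3 downbeat P5
bar 2: v0=D3 v1=G3 downbeat P4
bar 3: v0=B2 v1=A3 downbeat m7
bar 4: v0=A2 v1=G3 downbeat m7
bar 5: v0=E3 v1=A3 downbeat P4
bar 6: v0=D3 v1=D4 downbeat P8
  -> R4 @ bar 2 tick 0 v(0, 1): D3/G3 P4 untreated
  -> R4 @ bar 4 tick 0 v(0, 1): A2/G3 m7 untreated
  -> R4 @ bar 5 tick 0 v(0, 1): E3/A3 P4 untreated
  -> R8 @ bar 5 tick 0 v(0, 1): penult P4 not 3rd/6th
  -> R1 @ bar 6 tick 0 v(0, 1): E3/E4 P8 -> D3/D4 P8 similar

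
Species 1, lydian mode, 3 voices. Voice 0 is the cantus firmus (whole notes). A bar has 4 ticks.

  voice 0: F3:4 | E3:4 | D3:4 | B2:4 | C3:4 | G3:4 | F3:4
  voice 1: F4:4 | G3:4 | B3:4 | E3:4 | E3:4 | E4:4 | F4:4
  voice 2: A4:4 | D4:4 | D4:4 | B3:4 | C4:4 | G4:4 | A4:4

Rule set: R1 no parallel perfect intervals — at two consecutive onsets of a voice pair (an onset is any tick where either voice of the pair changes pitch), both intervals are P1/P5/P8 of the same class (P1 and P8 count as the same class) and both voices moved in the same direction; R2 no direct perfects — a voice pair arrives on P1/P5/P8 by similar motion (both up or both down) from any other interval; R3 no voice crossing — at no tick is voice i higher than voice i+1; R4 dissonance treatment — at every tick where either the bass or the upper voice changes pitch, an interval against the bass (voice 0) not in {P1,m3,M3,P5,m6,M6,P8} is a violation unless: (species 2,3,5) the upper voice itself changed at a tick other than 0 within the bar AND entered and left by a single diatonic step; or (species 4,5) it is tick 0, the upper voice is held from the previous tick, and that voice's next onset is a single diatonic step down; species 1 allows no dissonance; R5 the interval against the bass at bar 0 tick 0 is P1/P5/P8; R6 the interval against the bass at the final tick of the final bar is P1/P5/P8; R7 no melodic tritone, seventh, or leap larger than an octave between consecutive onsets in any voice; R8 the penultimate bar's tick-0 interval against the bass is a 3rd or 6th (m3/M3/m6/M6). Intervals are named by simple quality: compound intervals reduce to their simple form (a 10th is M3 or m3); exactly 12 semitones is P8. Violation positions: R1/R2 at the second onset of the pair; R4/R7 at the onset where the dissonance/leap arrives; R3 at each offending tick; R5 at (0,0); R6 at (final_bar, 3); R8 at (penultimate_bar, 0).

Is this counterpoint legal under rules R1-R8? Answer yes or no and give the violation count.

bar 0: v0=F3 v1=F4 v2=A4 (M3)
bar 1: v0=E3 v1=G3 v2=D4 (m7)
bar 2: v0=D3 v1=B3 v2=D4 (P8)
bar 3: v0=B2 v1=E3 v2=B3 (P8)
bar 4: v0=C3 v1=E3 v2=C4 (P8)
bar 5: v0=G3 v1=E4 v2=G4 (P8)
bar 6: v0=F3 v1=F4 v2=A4 (M3)
  R5 @ bar0.0: opens on M3
  R2 @ bar1.0: F4/A4 M3 -> G3/D4 P5 similar
  R4 @ bar1.0: E3/D4 m7 untreated
  R7 @ bar1.0: F4->G3 leap 10st
  R1 @ bar3.0: D3/D4 P8 -> B2/B3 P8 similar
  R2 @ bar3.0: B3/D4 m3 -> E3/B3 P5 similar
  R4 @ bar3.0: B2/E3 P4 untreated
  R1 @ bar4.0: B2/B3 P8 -> C3/C4 P8 similar
  R1 @ bar5.0: C3/C4 P8 -> G3/G4 P8 similar
  R8 @ bar5.0: penult P8 not 3rd/6th
  R6 @ bar6.3: closes on M3

No (11 violations)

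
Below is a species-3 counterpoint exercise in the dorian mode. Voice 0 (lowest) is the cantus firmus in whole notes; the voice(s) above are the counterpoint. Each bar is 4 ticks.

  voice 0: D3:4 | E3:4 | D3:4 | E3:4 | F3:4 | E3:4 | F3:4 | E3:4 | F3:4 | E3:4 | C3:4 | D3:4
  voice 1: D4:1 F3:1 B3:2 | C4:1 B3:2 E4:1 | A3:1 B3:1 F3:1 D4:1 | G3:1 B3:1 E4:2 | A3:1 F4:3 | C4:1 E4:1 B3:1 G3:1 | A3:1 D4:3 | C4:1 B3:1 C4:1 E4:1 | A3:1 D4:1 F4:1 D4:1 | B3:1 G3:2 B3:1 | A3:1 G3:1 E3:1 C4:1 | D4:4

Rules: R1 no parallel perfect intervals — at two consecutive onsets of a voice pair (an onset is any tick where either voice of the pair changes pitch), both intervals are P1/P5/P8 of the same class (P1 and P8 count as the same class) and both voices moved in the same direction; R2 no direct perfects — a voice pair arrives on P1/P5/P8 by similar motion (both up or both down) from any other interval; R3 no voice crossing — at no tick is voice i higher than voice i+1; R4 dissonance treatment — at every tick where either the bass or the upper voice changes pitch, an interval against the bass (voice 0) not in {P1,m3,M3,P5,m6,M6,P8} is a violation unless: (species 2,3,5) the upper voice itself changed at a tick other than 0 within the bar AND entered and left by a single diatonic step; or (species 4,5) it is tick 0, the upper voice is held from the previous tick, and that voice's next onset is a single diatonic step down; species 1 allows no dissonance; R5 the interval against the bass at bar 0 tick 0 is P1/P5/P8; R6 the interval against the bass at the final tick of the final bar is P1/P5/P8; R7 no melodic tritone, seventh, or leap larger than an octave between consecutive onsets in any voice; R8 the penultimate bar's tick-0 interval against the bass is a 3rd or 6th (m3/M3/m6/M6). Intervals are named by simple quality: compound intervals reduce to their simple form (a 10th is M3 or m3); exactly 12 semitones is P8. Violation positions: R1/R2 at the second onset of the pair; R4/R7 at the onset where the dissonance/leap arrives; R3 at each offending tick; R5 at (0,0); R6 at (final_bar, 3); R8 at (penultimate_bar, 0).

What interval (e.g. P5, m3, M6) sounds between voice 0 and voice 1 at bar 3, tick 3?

voice 0=E3 voice 1=E4 -> P8

P8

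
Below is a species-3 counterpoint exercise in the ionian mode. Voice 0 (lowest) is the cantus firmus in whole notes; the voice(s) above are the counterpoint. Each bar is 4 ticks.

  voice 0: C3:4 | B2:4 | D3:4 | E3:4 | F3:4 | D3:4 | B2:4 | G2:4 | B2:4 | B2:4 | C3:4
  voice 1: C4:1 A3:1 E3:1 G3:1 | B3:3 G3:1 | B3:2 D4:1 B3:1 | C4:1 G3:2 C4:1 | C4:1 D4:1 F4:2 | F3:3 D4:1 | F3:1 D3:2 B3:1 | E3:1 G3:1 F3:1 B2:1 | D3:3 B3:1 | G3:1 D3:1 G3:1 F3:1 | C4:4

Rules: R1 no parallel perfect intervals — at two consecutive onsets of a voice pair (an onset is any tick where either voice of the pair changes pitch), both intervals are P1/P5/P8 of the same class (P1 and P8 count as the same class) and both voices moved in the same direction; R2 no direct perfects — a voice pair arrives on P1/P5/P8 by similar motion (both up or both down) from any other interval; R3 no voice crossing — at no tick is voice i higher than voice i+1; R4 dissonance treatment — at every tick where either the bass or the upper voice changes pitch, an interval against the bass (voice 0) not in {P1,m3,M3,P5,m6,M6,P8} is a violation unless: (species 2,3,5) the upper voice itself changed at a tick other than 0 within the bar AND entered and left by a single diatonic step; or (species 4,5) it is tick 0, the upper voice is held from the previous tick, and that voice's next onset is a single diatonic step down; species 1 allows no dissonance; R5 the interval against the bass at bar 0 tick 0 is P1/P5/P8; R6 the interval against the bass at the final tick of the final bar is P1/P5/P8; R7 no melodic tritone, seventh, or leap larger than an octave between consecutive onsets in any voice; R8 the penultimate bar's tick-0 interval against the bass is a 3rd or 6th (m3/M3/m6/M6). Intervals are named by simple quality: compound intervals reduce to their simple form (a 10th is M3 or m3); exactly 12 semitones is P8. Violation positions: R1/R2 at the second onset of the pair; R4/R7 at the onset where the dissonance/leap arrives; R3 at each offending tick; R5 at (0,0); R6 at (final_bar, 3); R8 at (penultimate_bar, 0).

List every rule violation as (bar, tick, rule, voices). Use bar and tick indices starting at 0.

(6, 0, R4, (0, 1))
(7, 2, R4, (0, 1))
(7, 3, R7, (1,))
(9, 3, R4, (0, 1))
(10, 0, R2, (0, 1))

bar 0: v0=C3 v1=C4 downbeat P8
bar 1: v0=B2 v1=B3 downbeat P8
bar 2: v0=D3 v1=B3 downbeat M6
bar 3: v0=E3 v1=C4 downbeat m6
bar 4: v0=F3 v1=C4 downbeat P5
bar 5: v0=D3 v1=F3 downbeat m3
bar 6: v0=B2 v1=F3 downbeat TT
bar 7: v0=G2 v1=E3 downbeat M6
bar 8: v0=B2 v1=D3 downbeat m3
bar 9: v0=B2 v1=G3 downbeat m6
bar 10: v0=C3 v1=C4 downbeat P8
  -> R4 @ bar 6 tick 0 v(0, 1): B2/F3 TT untreated
  -> R4 @ bar 7 tick 2 v(0, 1): G2/F3 m7 untreated
  -> R7 @ bar 7 tick 3 v(1,): F3->B2 leap 6st
  -> R4 @ bar 9 tick 3 v(0, 1): B2/F3 TT untreated
  -> R2 @ bar 10 tick 0 v(0, 1): B2/F3 TT -> C3/C4 P8 similar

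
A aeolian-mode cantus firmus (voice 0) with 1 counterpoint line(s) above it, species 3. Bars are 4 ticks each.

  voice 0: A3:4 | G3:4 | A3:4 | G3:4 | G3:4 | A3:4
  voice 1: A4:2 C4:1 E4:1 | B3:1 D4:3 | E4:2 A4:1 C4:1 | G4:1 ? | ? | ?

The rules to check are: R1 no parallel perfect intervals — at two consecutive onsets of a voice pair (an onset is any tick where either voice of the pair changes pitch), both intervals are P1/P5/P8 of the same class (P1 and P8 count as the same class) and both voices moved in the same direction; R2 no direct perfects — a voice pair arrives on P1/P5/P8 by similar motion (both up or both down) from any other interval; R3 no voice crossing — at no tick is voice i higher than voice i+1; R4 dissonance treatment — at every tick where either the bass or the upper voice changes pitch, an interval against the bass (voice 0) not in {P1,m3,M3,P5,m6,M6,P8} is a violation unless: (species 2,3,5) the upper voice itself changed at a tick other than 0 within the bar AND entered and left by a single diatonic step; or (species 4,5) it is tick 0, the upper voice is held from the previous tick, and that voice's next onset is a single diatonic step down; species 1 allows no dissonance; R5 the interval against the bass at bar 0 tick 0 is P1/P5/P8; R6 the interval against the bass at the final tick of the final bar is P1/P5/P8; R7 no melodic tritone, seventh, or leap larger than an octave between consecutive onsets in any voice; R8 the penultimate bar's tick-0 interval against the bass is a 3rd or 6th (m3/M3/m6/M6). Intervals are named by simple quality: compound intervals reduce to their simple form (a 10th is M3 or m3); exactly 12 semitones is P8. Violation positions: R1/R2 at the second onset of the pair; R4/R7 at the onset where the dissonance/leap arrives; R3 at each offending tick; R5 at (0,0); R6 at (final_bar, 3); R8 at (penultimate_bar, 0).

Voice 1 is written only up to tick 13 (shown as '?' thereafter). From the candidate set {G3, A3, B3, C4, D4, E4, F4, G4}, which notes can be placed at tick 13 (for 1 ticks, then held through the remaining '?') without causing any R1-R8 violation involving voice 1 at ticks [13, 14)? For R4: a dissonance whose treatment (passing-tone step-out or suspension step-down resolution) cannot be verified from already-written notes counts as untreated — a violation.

{B3, D4, E4, G3, G4}

G3: legal
A3: violates R4,R7
B3: legal
C4: violates R4
D4: legal
E4: legal
F4: violates R4
G4: legal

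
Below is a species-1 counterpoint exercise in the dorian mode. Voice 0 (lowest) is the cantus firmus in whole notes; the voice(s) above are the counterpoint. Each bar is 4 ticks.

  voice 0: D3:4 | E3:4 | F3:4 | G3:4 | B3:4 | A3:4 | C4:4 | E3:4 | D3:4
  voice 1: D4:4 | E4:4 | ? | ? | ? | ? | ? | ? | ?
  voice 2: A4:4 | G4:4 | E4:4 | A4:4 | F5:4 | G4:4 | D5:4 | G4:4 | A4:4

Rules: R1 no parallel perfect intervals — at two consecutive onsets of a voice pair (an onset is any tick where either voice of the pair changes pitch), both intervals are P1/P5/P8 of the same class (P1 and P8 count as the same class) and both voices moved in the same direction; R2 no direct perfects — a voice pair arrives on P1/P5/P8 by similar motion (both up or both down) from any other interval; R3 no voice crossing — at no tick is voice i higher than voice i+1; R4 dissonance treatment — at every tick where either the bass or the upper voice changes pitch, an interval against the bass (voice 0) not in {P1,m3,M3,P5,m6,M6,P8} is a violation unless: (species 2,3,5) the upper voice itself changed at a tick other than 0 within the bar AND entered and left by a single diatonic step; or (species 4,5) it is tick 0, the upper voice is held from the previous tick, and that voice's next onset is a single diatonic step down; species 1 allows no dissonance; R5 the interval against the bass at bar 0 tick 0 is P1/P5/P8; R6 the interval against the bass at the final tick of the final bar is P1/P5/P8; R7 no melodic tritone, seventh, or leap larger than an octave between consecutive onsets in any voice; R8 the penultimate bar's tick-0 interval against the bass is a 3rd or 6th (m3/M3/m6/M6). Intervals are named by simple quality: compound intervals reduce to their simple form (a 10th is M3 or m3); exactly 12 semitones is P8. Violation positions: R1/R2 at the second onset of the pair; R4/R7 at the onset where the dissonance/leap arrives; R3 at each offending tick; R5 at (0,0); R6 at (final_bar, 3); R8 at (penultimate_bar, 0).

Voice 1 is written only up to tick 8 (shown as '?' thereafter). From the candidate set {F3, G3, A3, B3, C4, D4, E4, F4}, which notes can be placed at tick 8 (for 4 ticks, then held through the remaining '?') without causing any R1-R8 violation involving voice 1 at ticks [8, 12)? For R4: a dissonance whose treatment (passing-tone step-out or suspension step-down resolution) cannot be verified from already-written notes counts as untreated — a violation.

{C4, D4}

F3: violates R7
G3: violates R4
A3: violates R2
B3: violates R4
C4: legal
D4: legal
E4: violates R4
F4: violates R1,R3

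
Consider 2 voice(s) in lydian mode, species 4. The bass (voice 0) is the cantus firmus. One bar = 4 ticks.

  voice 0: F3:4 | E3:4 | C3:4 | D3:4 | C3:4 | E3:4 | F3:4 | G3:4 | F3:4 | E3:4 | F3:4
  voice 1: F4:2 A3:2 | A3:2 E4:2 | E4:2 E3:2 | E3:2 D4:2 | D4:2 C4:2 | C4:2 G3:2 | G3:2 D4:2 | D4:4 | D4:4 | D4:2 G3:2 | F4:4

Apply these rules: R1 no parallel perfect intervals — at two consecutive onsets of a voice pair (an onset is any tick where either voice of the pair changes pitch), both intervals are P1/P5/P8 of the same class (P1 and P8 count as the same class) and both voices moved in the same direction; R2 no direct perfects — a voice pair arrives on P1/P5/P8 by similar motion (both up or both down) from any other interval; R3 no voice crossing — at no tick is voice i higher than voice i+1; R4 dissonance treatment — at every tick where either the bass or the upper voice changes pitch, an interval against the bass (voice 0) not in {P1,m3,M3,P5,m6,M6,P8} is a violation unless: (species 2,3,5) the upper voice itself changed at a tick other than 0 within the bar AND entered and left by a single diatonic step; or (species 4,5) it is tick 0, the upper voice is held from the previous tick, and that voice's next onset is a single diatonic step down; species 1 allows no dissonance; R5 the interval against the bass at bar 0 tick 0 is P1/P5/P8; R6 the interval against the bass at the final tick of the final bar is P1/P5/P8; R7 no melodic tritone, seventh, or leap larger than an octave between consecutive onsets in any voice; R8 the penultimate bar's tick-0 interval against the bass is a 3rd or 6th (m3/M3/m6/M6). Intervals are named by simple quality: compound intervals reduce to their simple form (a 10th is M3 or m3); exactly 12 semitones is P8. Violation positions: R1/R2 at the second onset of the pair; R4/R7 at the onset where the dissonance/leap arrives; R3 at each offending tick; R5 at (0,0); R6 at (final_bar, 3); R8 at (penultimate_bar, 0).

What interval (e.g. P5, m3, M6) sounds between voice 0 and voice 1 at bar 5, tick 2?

m3

voice 0=E3 voice 1=G3 -> m3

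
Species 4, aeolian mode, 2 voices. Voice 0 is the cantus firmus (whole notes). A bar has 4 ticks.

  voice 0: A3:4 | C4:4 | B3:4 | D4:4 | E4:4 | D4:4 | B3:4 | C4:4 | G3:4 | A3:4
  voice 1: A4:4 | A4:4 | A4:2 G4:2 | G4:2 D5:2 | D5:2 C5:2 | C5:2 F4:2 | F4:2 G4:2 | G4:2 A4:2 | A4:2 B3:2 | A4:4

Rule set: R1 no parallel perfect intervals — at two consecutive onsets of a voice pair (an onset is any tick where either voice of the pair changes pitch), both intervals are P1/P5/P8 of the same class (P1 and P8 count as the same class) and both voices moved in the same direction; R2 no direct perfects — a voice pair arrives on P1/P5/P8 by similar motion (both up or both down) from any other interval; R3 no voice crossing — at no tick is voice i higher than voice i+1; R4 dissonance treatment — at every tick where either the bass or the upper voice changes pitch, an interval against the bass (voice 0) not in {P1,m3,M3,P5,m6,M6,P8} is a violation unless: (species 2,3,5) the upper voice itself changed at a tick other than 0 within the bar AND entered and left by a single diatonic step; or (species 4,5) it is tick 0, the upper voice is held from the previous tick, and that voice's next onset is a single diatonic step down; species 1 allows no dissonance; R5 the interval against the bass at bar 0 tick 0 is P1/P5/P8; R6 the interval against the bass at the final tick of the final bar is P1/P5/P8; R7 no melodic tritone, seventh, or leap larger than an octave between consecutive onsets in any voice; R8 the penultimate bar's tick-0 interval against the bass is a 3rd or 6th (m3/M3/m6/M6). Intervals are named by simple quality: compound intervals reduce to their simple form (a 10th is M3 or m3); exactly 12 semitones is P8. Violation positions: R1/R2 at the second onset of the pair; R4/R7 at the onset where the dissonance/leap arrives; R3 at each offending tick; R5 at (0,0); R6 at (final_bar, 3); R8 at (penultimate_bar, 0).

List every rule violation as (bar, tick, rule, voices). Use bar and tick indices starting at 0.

bar 0: v0=A3 v1=A4 downbeat P8
bar 1: v0=C4 v1=A4 downbeat M6
bar 2: v0=B3 v1=A4 downbeat m7
bar 3: v0=D4 v1=G4 downbeat P4
bar 4: v0=E4 v1=D5 downbeat m7
bar 5: v0=D4 v1=C5 downbeat m7
bar 6: v0=B3 v1=F4 downbeat TT
bar 7: v0=C4 v1=G4 downbeat P5
bar 8: v0=G3 v1=A4 downbeat M2
bar 9: v0=A3 v1=A4 downbeat P8
  -> R4 @ bar 3 tick 0 v(0, 1): D4/G4 P4 untreated
  -> R4 @ bar 5 tick 0 v(0, 1): D4/C5 m7 untreated
  -> R4 @ bar 6 tick 0 v(0, 1): B3/F4 TT untreated
  -> R4 @ bar 8 tick 0 v(0, 1): G3/A4 M2 untreated
  -> R8 @ bar 8 tick 0 v(0, 1): penult M2 not 3rd/6th
  -> R7 @ bar 8 tick 2 v(1,): A4->B3 leap 10st
  -> R2 @ bar 9 tick 0 v(0, 1): G3/B3 M3 -> A3/A4 P8 similar
  -> R7 @ bar 9 tick 0 v(1,): B3->A4 leap 10st

(3, 0, R4, (0, 1))
(5, 0, R4, (0, 1))
(6, 0, R4, (0, 1))
(8, 0, R4, (0, 1))
(8, 0, R8, (0, 1))
(8, 2, R7, (1,))
(9, 0, R2, (0, 1))
(9, 0, R7, (1,))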